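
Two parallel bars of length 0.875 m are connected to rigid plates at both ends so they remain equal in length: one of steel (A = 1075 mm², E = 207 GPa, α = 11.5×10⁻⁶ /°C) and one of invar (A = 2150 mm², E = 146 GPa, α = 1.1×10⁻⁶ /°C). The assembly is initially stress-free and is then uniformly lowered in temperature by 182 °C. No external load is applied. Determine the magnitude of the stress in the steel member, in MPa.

σ ≈ 229 MPa (tensile)

Equilibrium of a rigid end plate with no external load gives equal and opposite internal forces ±P in the two members. Since α_{steel} > α_{invar}, cooling drives the steel into tension and the invar into compression.
Compatibility of the two members (thermal + elastic change equal): (α₁ − α₂)ΔT = P·[1/(A₁E₁) + 1/(A₂E₂)].
|α₁ − α₂|·ΔT = 10.4×10⁻⁶ × 182 = 0.001893.
1/(A₁E₁) + 1/(A₂E₂) = 1/(1075×207×10³) + 1/(2150×146×10³) = 7.68×10⁻⁹ N⁻¹.
P = 0.001893 / 7.68×10⁻⁹ = 246500 N = 246.5 kN.
σ_{steel} = P/A₁ = 246500/1075 = 229.3 MPa, tensile.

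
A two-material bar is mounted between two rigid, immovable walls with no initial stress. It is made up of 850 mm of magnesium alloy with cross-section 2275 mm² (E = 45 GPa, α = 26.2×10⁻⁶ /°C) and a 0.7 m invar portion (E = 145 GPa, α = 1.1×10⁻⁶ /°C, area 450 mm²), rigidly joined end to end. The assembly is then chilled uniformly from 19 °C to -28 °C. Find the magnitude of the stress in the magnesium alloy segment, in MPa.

σ ≈ 25 MPa (tensile)

If the supports were absent, the total length change would be Σ αᵢΔT Lᵢ = 26.2×10⁻⁶×47×850 + 1.1×10⁻⁶×47×700 = 1.083 mm.
The rigid supports impose zero overall length change; the single axial force P common to all segments must satisfy P Σ Lᵢ/(AᵢEᵢ) = δ_free.
Σ Lᵢ/(AᵢEᵢ) = 850/(2275×45×10³) + 700/(450×145×10³) = 1.903×10⁻⁵ mm/N.
P = 1.083 / 1.903×10⁻⁵ = 56900 N = 56.9 kN, tensile.
σ_{magnesium alloy} = P / A = 56900 / 2275 = 25.01 MPa.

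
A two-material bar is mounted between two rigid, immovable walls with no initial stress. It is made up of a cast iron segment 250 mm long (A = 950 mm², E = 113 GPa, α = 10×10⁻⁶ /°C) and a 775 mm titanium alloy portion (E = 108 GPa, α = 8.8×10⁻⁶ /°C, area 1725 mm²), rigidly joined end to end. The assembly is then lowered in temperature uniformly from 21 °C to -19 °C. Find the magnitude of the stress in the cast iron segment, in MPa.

Free thermal contraction of the whole bar: Σ αᵢΔT Lᵢ = 10×10⁻⁶×40×250 + 8.8×10⁻⁶×40×775 = 0.3728 mm.
The rigid supports impose zero overall length change; the single axial force P common to all segments must satisfy P Σ Lᵢ/(AᵢEᵢ) = δ_free.
Σ Lᵢ/(AᵢEᵢ) = 250/(950×113×10³) + 775/(1725×108×10³) = 6.489×10⁻⁶ mm/N.
P = 0.3728 / 6.489×10⁻⁶ = 57450 N = 57.45 kN, tensile.
σ_{cast iron} = P / A = 57450 / 950 = 60.48 MPa.

σ ≈ 60.5 MPa (tensile)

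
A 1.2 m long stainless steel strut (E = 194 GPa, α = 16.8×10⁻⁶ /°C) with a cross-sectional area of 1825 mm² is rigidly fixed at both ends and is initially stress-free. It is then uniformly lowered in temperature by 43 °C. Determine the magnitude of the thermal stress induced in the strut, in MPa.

Because both ends are immovable the net strain is zero, and the suppressed thermal strain is αΔT = 16.8×10⁻⁶ × 43 = 722.4×10⁻⁶.
The stress required to suppress this strain is σ = Eε = 194×10³ × 722.4×10⁻⁶ = 140.1 MPa, tensile since the strut is trying to contract.

σ ≈ 140 MPa (tensile)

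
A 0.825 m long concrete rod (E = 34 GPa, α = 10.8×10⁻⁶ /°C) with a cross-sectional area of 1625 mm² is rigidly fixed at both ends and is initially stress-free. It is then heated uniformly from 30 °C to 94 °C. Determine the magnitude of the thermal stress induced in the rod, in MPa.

σ ≈ 23.5 MPa (compressive)

Because both ends are immovable the net strain is zero, and the suppressed thermal strain is αΔT = 10.8×10⁻⁶ × 64 = 691.2×10⁻⁶.
σ = EαΔT = 34×10³ × 10.8×10⁻⁶ × 64 = 23.5 MPa (compressive; the rod is trying to expand).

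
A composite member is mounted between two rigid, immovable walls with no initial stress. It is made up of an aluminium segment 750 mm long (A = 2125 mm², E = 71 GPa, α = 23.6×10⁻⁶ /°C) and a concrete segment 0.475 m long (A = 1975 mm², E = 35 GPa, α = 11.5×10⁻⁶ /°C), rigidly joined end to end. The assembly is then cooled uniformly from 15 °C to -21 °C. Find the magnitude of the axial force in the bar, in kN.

With the walls removed the bar would change length by δ_free = Σ αᵢΔT Lᵢ = 23.6×10⁻⁶×36×750 + 11.5×10⁻⁶×36×475 = 0.8338 mm.
The walls prevent any net length change, so an axial force P (same in every segment) develops. Compatibility: P · Σ Lᵢ/(AᵢEᵢ) = δ_free.
The series flexibility is Σ Lᵢ/(AᵢEᵢ) = 750/(2125×71×10³) + 475/(1975×35×10³) = 1.184×10⁻⁵ mm/N.
P = 0.8338 / 1.184×10⁻⁵ = 70410 N = 70.41 kN, tensile.

P ≈ 70.4 kN (tensile)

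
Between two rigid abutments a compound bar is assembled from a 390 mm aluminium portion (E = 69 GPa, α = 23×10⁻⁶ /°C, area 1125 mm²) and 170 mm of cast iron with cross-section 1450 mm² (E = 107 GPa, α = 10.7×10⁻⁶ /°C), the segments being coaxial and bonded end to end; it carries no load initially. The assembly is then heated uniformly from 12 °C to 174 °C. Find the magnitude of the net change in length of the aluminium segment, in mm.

Free thermal expansion of the whole bar: Σ αᵢΔT Lᵢ = 23×10⁻⁶×162×390 + 10.7×10⁻⁶×162×170 = 1.748 mm.
Since the ends are fixed, an axial force P builds up, equal in every segment, with P · Σ Lᵢ/(AᵢEᵢ) = δ_free.
The series flexibility is Σ Lᵢ/(AᵢEᵢ) = 390/(1125×69×10³) + 170/(1450×107×10³) = 6.12×10⁻⁶ mm/N.
Hence P = δ_free / Σ(L/AE) = 1.748/6.12×10⁻⁶ = 285.6 kN (compressive).
For the aluminium segment, free thermal change = 23×10⁻⁶×162×390 = 1.453 mm and elastic change from P = 285600×390/(1125×69×10³) = 1.435 mm; these oppose, so the net change is 0.0183 mm (segment lengthens).

|ΔL| ≈ 0.0183 mm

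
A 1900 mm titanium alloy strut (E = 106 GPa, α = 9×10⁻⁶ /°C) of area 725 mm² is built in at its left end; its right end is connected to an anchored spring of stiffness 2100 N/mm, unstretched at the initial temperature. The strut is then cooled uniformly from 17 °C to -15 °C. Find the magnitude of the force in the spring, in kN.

P ≈ 1.09 kN

The unrestrained thermal change is αΔT L = 9×10⁻⁶ × 32 × 1900 = 0.5472 mm.
Let P be the tensile force in the spring. The strut extends elastically by PL/(AE) and the spring stretches by P/k; together these equal δ_free.
P [ L/(AE) + 1/k ] = δ_free → P [ 1900/(725×106×10³) + 1/(2100) ] = 0.5472.
P = 0.5472 / 0.0005009 = 1092 N.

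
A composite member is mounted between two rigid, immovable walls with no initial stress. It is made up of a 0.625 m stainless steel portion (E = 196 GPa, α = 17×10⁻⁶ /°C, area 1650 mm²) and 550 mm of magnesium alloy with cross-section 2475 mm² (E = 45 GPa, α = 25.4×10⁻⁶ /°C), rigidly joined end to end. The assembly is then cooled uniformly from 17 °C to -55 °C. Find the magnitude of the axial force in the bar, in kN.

With the walls removed the bar would change length by δ_free = Σ αᵢΔT Lᵢ = 17×10⁻⁶×72×625 + 25.4×10⁻⁶×72×550 = 1.771 mm.
The walls prevent any net length change, so an axial force P (same in every segment) develops. Compatibility: P · Σ Lᵢ/(AᵢEᵢ) = δ_free.
The series flexibility is Σ Lᵢ/(AᵢEᵢ) = 625/(1650×196×10³) + 550/(2475×45×10³) = 6.871×10⁻⁶ mm/N.
Hence P = δ_free / Σ(L/AE) = 1.771/6.871×10⁻⁶ = 257.7 kN (tensile).

P ≈ 258 kN (tensile)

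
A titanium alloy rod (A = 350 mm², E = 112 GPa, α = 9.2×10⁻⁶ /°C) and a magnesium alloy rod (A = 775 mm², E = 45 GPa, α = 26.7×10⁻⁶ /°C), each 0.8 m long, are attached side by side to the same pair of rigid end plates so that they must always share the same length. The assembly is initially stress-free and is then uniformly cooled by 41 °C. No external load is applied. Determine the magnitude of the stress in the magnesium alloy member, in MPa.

The magnesium alloy has the larger α, so on cooling it would change length more than the titanium alloy if both were free. The rigid plates force a common final length, so the magnesium alloy is put into tension and the titanium alloy into compression, with equal and opposite forces P (no external load).
Setting the final lengths equal and cancelling L: (α₁ − α₂)ΔT = P/(A₁E₁) + P/(A₂E₂).
|α₁ − α₂|·ΔT = 17.5×10⁻⁶ × 41 = 0.0007175.
1/(A₁E₁) + 1/(A₂E₂) = 1/(350×112×10³) + 1/(775×45×10³) = 5.418×10⁻⁸ N⁻¹.
P = 0.0007175 / 5.418×10⁻⁸ = 13240 N = 13.24 kN.
σ_{magnesium alloy} = P/A₂ = 13240/775 = 17.09 MPa, tensile.

σ ≈ 17.1 MPa (tensile)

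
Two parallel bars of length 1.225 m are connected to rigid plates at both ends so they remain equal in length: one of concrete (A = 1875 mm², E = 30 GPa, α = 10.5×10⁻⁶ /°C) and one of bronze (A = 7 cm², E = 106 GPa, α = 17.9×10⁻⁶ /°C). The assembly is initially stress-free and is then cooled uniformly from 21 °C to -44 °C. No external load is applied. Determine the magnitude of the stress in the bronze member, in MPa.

The bronze has the larger α, so on cooling it would change length more than the concrete if both were free. The rigid plates force a common final length, so the bronze is put into tension and the concrete into compression, with equal and opposite forces P (no external load).
Setting the final lengths equal and cancelling L: (α₁ − α₂)ΔT = P/(A₁E₁) + P/(A₂E₂).
|α₁ − α₂|·ΔT = 7.4×10⁻⁶ × 65 = 0.000481.
1/(A₁E₁) + 1/(A₂E₂) = 1/(1875×30×10³) + 1/(700×106×10³) = 3.125×10⁻⁸ N⁻¹.
P = 0.000481 / 3.125×10⁻⁸ = 15390 N = 15.39 kN.
σ_{bronze} = P/A₂ = 15390/700 = 21.99 MPa, tensile.

σ ≈ 22 MPa (tensile)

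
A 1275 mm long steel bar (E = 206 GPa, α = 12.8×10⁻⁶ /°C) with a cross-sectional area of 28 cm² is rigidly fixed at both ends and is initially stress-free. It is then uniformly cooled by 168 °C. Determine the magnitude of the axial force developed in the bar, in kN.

P ≈ 1240 kN (tensile)

With zero net strain, σ = E·αΔT = 206 GPa × 12.8×10⁻⁶ × 168 = 443 MPa.
Then P = σA = 443 × 2800 mm² = 1240 kN, tensile.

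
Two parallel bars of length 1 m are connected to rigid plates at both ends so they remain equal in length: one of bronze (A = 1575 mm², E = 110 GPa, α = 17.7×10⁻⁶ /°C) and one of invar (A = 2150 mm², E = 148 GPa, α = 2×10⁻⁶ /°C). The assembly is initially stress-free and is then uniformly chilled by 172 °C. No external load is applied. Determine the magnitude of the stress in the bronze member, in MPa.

σ ≈ 192 MPa (tensile)

The bronze has the larger α, so on cooling it would change length more than the invar if both were free. The rigid plates force a common final length, so the bronze is put into tension and the invar into compression, with equal and opposite forces P (no external load).
Setting the final lengths equal and cancelling L: (α₁ − α₂)ΔT = P/(A₁E₁) + P/(A₂E₂).
|α₁ − α₂|·ΔT = 15.7×10⁻⁶ × 172 = 0.0027.
1/(A₁E₁) + 1/(A₂E₂) = 1/(1575×110×10³) + 1/(2150×148×10³) = 8.915×10⁻⁹ N⁻¹.
P = 0.0027 / 8.915×10⁻⁹ = 302900 N = 302.9 kN.
σ_{bronze} = P/A₁ = 302900/1575 = 192.3 MPa, tensile.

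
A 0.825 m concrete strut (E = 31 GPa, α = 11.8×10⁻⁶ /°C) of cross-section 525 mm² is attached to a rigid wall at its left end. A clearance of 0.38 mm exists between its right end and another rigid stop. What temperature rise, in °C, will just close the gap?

ΔT ≈ 39 °C

Contact occurs when the free expansion equals the gap: αΔT L = 0.38 mm.
ΔT = 0.38 / (11.8×10⁻⁶ × 825) = 39.03 °C.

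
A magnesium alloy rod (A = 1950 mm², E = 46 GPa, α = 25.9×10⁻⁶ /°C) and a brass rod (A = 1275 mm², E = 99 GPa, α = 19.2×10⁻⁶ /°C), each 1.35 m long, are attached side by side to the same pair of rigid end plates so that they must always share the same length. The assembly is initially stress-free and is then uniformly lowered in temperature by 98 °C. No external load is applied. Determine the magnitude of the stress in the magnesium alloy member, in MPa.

Both members must finish at the same length. With the larger α, the magnesium alloy tends to over-contract; the plates restrain it, putting the magnesium alloy in tension and the brass in compression. With no external load the two internal forces are equal and opposite, magnitude P.
Compatibility of the two members (thermal + elastic change equal): (α₁ − α₂)ΔT = P·[1/(A₁E₁) + 1/(A₂E₂)].
|α₁ − α₂|·ΔT = 6.7×10⁻⁶ × 98 = 0.0006566.
1/(A₁E₁) + 1/(A₂E₂) = 1/(1950×46×10³) + 1/(1275×99×10³) = 1.907×10⁻⁸ N⁻¹.
So P = 0.0006566 / 1.907×10⁻⁸ = 34.43 kN.
σ_{magnesium alloy} = P/A₁ = 34430/1950 = 17.66 MPa, tensile.

σ ≈ 17.7 MPa (tensile)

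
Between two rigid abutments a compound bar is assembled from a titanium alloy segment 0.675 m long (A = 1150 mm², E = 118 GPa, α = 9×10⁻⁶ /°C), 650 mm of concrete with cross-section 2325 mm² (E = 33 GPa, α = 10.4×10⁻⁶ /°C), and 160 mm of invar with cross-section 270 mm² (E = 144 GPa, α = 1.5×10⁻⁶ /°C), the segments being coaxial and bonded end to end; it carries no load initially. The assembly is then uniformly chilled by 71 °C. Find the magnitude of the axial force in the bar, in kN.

If the supports were absent, the total length change would be Σ αᵢΔT Lᵢ = 9×10⁻⁶×71×675 + 10.4×10⁻⁶×71×650 + 1.5×10⁻⁶×71×160 = 0.9283 mm.
The walls prevent any net length change, so an axial force P (same in every segment) develops. Compatibility: P · Σ Lᵢ/(AᵢEᵢ) = δ_free.
The series flexibility is Σ Lᵢ/(AᵢEᵢ) = 675/(1150×118×10³) + 650/(2325×33×10³) + 160/(270×144×10³) = 1.756×10⁻⁵ mm/N.
So P = 0.9283 / 1.756×10⁻⁵ = 52.86 kN, tensile.

P ≈ 52.9 kN (tensile)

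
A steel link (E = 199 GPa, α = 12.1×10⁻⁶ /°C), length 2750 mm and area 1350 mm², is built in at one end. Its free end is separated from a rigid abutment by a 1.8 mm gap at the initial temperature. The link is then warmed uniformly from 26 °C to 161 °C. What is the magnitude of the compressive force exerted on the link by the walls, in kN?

Free thermal elongation = αΔT L = 12.1×10⁻⁶ × 135 × 2750 = 4.492 mm.
This exceeds the 1.8 mm gap, so the wall pushes back. The portion of expansion that must be recovered elastically is δ_free − gap = 4.492 − 1.8 = 2.692 mm.
Compatibility: PL/(AE) = 2.692 mm, so σ = P/A = E × (2.692/2750) = 194.8 MPa.
Force on the wall = σA = 194.8 × 1350 mm² = 263 kN.

P ≈ 263 kN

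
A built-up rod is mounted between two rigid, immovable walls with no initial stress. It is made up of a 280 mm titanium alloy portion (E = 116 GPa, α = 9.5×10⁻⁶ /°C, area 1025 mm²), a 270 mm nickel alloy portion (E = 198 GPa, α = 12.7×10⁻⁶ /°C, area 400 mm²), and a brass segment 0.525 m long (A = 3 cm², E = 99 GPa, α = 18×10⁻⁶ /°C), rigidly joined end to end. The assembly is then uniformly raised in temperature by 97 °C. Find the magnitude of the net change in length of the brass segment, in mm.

|ΔL| ≈ 0.22 mm

If the supports were absent, the total length change would be Σ αᵢΔT Lᵢ = 9.5×10⁻⁶×97×280 + 12.7×10⁻⁶×97×270 + 18×10⁻⁶×97×525 = 1.507 mm.
The walls prevent any net length change, so an axial force P (same in every segment) develops. Compatibility: P · Σ Lᵢ/(AᵢEᵢ) = δ_free.
The series flexibility is Σ Lᵢ/(AᵢEᵢ) = 280/(1025×116×10³) + 270/(400×198×10³) + 525/(300×99×10³) = 2.344×10⁻⁵ mm/N.
So P = 1.507 / 2.344×10⁻⁵ = 64.3 kN, compressive.
For the brass segment, free thermal change = 18×10⁻⁶×97×525 = 0.9166 mm and elastic change from P = 64300×525/(300×99×10³) = 1.137 mm; these oppose, so the net change is 0.22 mm (segment shortens).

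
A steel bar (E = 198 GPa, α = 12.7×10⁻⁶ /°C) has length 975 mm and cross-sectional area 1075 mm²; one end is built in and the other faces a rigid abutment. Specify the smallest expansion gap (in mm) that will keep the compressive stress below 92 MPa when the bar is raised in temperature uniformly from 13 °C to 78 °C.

Free expansion if unrestrained: δ_free = αΔT L = 12.7×10⁻⁶ × 65 × 975 = 0.8049 mm.
A stress of 92 MPa corresponds to the wall pushing the bar back by σL/E = 92×975/(198×10³) = 0.453 mm.
So the gap has to take up the difference, g_min = δ_free − σL/E = 0.8049 − 0.453 = 0.3518 mm.

g ≈ 0.352 mm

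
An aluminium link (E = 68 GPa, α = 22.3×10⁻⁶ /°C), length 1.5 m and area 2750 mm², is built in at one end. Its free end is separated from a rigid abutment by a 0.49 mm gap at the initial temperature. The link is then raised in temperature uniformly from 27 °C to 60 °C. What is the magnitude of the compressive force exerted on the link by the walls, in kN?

Free thermal elongation = αΔT L = 22.3×10⁻⁶ × 33 × 1500 = 1.104 mm.
This exceeds the 0.49 mm gap, so the wall pushes back. The portion of expansion that must be recovered elastically is δ_free − gap = 1.104 − 0.49 = 0.6139 mm.
Compatibility: PL/(AE) = 0.6139 mm, so σ = P/A = E × (0.6139/1500) = 27.83 MPa.
P = σA = 27.83 × 2750 = 76.53 kN.

P ≈ 76.5 kN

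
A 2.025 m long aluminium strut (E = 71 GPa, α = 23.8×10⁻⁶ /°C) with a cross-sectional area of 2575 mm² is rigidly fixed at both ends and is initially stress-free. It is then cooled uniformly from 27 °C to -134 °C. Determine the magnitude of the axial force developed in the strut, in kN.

P ≈ 701 kN (tensile)

With zero net strain, σ = E·αΔT = 71 GPa × 23.8×10⁻⁶ × 161 = 272.1 MPa.
Axial force P = σA = 272.1 × 2575 = 700500 N = 700.5 kN, tensile.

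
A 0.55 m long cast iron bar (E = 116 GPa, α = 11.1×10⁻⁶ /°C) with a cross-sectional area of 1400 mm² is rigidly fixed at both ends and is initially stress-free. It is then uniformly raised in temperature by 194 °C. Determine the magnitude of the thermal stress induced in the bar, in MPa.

σ ≈ 250 MPa (compressive)

Because both ends are immovable the net strain is zero, and the suppressed thermal strain is αΔT = 11.1×10⁻⁶ × 194 = 2153.4×10⁻⁶.
The stress required to suppress this strain is σ = Eε = 116×10³ × 2153.4×10⁻⁶ = 249.8 MPa, compressive since the bar is trying to expand.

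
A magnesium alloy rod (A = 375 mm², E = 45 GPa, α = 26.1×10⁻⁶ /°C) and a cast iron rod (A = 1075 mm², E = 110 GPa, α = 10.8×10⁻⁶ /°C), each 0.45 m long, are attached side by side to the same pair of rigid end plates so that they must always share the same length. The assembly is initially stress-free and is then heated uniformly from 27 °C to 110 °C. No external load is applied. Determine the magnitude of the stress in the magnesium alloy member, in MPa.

σ ≈ 50 MPa (compressive)

Equilibrium of a rigid end plate with no external load gives equal and opposite internal forces ±P in the two members. Since α_{magnesium alloy} > α_{cast iron}, heating drives the magnesium alloy into compression and the cast iron into tension.
Compatibility of the two members (thermal + elastic change equal): (α₁ − α₂)ΔT = P·[1/(A₁E₁) + 1/(A₂E₂)].
|α₁ − α₂|·ΔT = 15.3×10⁻⁶ × 83 = 0.00127.
1/(A₁E₁) + 1/(A₂E₂) = 1/(375×45×10³) + 1/(1075×110×10³) = 6.772×10⁻⁸ N⁻¹.
So P = 0.00127 / 6.772×10⁻⁸ = 18.75 kN.
σ_{magnesium alloy} = P/A₁ = 18750/375 = 50.01 MPa, compressive.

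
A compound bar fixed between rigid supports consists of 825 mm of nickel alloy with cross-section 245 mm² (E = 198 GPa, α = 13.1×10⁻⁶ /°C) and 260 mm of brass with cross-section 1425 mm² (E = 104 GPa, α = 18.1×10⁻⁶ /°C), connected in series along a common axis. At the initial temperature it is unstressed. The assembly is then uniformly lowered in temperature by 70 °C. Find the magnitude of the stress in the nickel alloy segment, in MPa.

With the walls removed the bar would change length by δ_free = Σ αᵢΔT Lᵢ = 13.1×10⁻⁶×70×825 + 18.1×10⁻⁶×70×260 = 1.086 mm.
Since the ends are fixed, an axial force P builds up, equal in every segment, with P · Σ Lᵢ/(AᵢEᵢ) = δ_free.
The series flexibility is Σ Lᵢ/(AᵢEᵢ) = 825/(245×198×10³) + 260/(1425×104×10³) = 1.876×10⁻⁵ mm/N.
P = 1.086 / 1.876×10⁻⁵ = 57880 N = 57.88 kN, tensile.
σ_{nickel alloy} = P / A = 57880 / 245 = 236.3 MPa.

σ ≈ 236 MPa (tensile)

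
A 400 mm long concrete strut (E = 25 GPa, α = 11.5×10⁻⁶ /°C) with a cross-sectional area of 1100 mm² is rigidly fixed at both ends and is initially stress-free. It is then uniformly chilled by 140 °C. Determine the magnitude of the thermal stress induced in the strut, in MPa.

σ ≈ 40.2 MPa (tensile)

Because both ends are immovable the net strain is zero, and the suppressed thermal strain is αΔT = 11.5×10⁻⁶ × 140 = 1610×10⁻⁶.
Hence σ = E·αΔT = 25×10³ × 1610×10⁻⁶ = 40.25 MPa, tensile.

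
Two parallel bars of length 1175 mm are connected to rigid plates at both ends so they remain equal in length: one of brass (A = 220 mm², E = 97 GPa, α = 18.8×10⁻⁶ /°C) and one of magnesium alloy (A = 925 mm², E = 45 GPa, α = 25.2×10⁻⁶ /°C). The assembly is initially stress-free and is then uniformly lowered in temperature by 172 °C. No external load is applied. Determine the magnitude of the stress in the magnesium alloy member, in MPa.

Equilibrium of a rigid end plate with no external load gives equal and opposite internal forces ±P in the two members. Since α_{magnesium alloy} > α_{brass}, cooling drives the magnesium alloy into tension and the brass into compression.
Equating the net (thermal + elastic) strains gives |α₁ − α₂|·ΔT = P·[1/(A₁E₁) + 1/(A₂E₂)].
|α₁ − α₂|·ΔT = 6.4×10⁻⁶ × 172 = 0.001101.
1/(A₁E₁) + 1/(A₂E₂) = 1/(220×97×10³) + 1/(925×45×10³) = 7.088×10⁻⁸ N⁻¹.
So P = 0.001101 / 7.088×10⁻⁸ = 15.53 kN.
σ_{magnesium alloy} = P/A₂ = 15530/925 = 16.79 MPa, tensile.

σ ≈ 16.8 MPa (tensile)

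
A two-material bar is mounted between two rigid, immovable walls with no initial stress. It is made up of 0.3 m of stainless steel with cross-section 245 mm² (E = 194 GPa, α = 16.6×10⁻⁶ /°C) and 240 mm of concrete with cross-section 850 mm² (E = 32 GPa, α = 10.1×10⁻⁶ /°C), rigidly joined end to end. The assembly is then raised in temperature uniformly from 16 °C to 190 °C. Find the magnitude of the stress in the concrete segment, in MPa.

σ ≈ 100 MPa (compressive)

Free thermal expansion of the whole bar: Σ αᵢΔT Lᵢ = 16.6×10⁻⁶×174×300 + 10.1×10⁻⁶×174×240 = 1.288 mm.
The walls prevent any net length change, so an axial force P (same in every segment) develops. Compatibility: P · Σ Lᵢ/(AᵢEᵢ) = δ_free.
The series flexibility is Σ Lᵢ/(AᵢEᵢ) = 300/(245×194×10³) + 240/(850×32×10³) = 1.514×10⁻⁵ mm/N.
Hence P = δ_free / Σ(L/AE) = 1.288/1.514×10⁻⁵ = 85.12 kN (compressive).
σ_{concrete} = P / A = 85120 / 850 = 100.1 MPa.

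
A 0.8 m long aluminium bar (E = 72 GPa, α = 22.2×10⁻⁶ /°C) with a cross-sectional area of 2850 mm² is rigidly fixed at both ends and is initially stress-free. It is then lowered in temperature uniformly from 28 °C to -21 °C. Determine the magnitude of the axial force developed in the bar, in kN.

P ≈ 223 kN (tensile)

Full restraint means ε = 0, so the stress is σ = EαΔT = 72×10³ × 22.2×10⁻⁶ × 49 = 78.32 MPa.
Axial force P = σA = 78.32 × 2850 = 223200 N = 223.2 kN, tensile.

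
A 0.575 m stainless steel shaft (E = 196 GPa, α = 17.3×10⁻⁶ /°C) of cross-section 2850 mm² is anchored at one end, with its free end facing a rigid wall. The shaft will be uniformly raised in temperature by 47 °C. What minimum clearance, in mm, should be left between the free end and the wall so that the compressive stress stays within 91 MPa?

Free expansion if unrestrained: δ_free = αΔT L = 17.3×10⁻⁶ × 47 × 575 = 0.4675 mm.
A stress of 91 MPa corresponds to the wall pushing the shaft back by σL/E = 91×575/(196×10³) = 0.267 mm.
So the gap has to take up the difference, g_min = δ_free − σL/E = 0.4675 − 0.267 = 0.2006 mm.

g ≈ 0.201 mm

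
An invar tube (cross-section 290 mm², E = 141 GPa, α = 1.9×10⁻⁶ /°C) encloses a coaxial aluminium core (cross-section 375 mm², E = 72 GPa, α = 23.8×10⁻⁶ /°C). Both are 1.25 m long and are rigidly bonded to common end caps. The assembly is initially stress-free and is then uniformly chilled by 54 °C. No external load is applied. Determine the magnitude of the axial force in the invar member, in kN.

P ≈ 19.2 kN (compressive in the invar)

Both members must finish at the same length. With the larger α, the aluminium tends to over-contract; the plates restrain it, putting the aluminium in tension and the invar in compression. With no external load the two internal forces are equal and opposite, magnitude P.
Setting the final lengths equal and cancelling L: (α₁ − α₂)ΔT = P/(A₁E₁) + P/(A₂E₂).
|α₁ − α₂|·ΔT = 21.9×10⁻⁶ × 54 = 0.001183.
1/(A₁E₁) + 1/(A₂E₂) = 1/(290×141×10³) + 1/(375×72×10³) = 6.149×10⁻⁸ N⁻¹.
So P = 0.001183 / 6.149×10⁻⁸ = 19.23 kN.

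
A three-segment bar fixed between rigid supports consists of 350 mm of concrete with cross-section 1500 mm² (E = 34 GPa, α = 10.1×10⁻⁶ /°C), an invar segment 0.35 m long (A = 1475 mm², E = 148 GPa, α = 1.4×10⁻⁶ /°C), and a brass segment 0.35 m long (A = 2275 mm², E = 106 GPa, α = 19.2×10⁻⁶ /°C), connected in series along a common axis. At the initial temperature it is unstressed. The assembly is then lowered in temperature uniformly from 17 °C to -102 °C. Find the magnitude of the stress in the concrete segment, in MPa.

σ ≈ 86 MPa (tensile)

If the supports were absent, the total length change would be Σ αᵢΔT Lᵢ = 10.1×10⁻⁶×119×350 + 1.4×10⁻⁶×119×350 + 19.2×10⁻⁶×119×350 = 1.279 mm.
The rigid supports impose zero overall length change; the single axial force P common to all segments must satisfy P Σ Lᵢ/(AᵢEᵢ) = δ_free.
The series flexibility is Σ Lᵢ/(AᵢEᵢ) = 350/(1500×34×10³) + 350/(1475×148×10³) + 350/(2275×106×10³) = 9.917×10⁻⁶ mm/N.
Hence P = δ_free / Σ(L/AE) = 1.279/9.917×10⁻⁶ = 128.9 kN (tensile).
σ_{concrete} = P / A = 128900 / 1500 = 85.95 MPa.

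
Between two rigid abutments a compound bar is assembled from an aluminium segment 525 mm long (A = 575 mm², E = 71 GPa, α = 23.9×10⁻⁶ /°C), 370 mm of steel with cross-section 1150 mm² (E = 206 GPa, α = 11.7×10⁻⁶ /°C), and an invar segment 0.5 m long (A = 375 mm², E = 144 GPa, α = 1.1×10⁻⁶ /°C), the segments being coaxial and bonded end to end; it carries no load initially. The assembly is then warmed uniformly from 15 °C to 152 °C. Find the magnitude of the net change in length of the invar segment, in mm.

|ΔL| ≈ 0.858 mm

If the supports were absent, the total length change would be Σ αᵢΔT Lᵢ = 23.9×10⁻⁶×137×525 + 11.7×10⁻⁶×137×370 + 1.1×10⁻⁶×137×500 = 2.387 mm.
The walls prevent any net length change, so an axial force P (same in every segment) develops. Compatibility: P · Σ Lᵢ/(AᵢEᵢ) = δ_free.
The series flexibility is Σ Lᵢ/(AᵢEᵢ) = 525/(575×71×10³) + 370/(1150×206×10³) + 500/(375×144×10³) = 2.368×10⁻⁵ mm/N.
P = 2.387 / 2.368×10⁻⁵ = 100800 N = 100.8 kN, compressive.
For the invar segment, free thermal change = 1.1×10⁻⁶×137×500 = 0.07535 mm and elastic change from P = 100800×500/(375×144×10³) = 0.9335 mm; these oppose, so the net change is 0.858 mm (segment shortens).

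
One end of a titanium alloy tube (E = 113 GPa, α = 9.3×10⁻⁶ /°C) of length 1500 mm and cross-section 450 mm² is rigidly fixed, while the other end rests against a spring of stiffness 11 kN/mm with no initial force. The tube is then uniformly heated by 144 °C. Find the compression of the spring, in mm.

If the spring were absent the tube would lengthen by αΔT L = 9.3×10⁻⁶ × 144 × 1500 = 2.009 mm.
With a force P in the spring, the elastic change of the tube is PL/(AE) and that of the spring is P/k; compatibility requires their sum to equal δ_free.
So P = δ_free / [L/(AE) + 1/k] = 2.009 / [ 1500/(450×113×10³) + 1/(11×10³) ].
P = 2.009 / 0.0001204 = 16680 N.
Spring compression = P/k = 16680/(11×10³) = 1.517 mm.

δ ≈ 1.52 mm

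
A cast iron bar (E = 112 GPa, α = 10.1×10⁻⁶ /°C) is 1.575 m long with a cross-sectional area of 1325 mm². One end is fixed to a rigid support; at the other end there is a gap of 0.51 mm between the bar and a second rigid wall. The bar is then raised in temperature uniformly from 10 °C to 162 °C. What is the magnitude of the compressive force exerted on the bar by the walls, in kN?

P ≈ 180 kN

If the wall were absent the bar would grow by αΔT L = 10.1×10⁻⁶ × 152 × 1575 = 2.418 mm.
The gap closes (δ_free > 0.51 mm) and the wall then resists a further 2.418 − 0.51 = 1.908 mm of expansion.
That suppressed elongation corresponds to σ = E·Δ/L = 112×10³ × 1.908/1575 = 135.7 MPa.
P = σA = 135.7 × 1325 = 179.8 kN.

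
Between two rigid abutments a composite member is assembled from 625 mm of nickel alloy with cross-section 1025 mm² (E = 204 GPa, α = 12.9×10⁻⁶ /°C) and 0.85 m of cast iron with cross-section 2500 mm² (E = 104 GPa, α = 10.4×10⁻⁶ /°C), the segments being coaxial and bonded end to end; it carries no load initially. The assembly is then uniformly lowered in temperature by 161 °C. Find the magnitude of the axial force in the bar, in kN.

Free thermal contraction of the whole bar: Σ αᵢΔT Lᵢ = 12.9×10⁻⁶×161×625 + 10.4×10⁻⁶×161×850 = 2.721 mm.
The walls prevent any net length change, so an axial force P (same in every segment) develops. Compatibility: P · Σ Lᵢ/(AᵢEᵢ) = δ_free.
Σ Lᵢ/(AᵢEᵢ) = 625/(1025×204×10³) + 850/(2500×104×10³) = 6.258×10⁻⁶ mm/N.
Hence P = δ_free / Σ(L/AE) = 2.721/6.258×10⁻⁶ = 434.8 kN (tensile).

P ≈ 435 kN (tensile)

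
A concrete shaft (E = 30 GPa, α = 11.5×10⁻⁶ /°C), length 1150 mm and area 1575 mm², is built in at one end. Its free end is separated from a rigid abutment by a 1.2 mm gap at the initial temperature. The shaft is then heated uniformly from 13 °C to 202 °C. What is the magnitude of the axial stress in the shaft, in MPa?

σ ≈ 33.9 MPa (compressive)

Free thermal elongation = αΔT L = 11.5×10⁻⁶ × 189 × 1150 = 2.5 mm.
The gap closes (δ_free > 1.2 mm) and the wall then resists a further 2.5 − 1.2 = 1.3 mm of expansion.
That suppressed elongation corresponds to σ = E·Δ/L = 30×10³ × 1.3/1150 = 33.9 MPa.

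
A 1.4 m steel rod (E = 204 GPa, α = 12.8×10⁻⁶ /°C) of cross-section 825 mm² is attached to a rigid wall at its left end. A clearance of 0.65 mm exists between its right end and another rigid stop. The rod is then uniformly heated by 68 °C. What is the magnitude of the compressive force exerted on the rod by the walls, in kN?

P ≈ 68.3 kN

Unrestrained expansion: δ_free = αΔT L = 12.8×10⁻⁶ × 68 × 1400 = 1.219 mm.
This exceeds the 0.65 mm gap, so the wall pushes back. The portion of expansion that must be recovered elastically is δ_free − gap = 1.219 − 0.65 = 0.5686 mm.
Compatibility: PL/(AE) = 0.5686 mm, so σ = P/A = E × (0.5686/1400) = 82.85 MPa.
Force on the wall = σA = 82.85 × 825 mm² = 68.35 kN.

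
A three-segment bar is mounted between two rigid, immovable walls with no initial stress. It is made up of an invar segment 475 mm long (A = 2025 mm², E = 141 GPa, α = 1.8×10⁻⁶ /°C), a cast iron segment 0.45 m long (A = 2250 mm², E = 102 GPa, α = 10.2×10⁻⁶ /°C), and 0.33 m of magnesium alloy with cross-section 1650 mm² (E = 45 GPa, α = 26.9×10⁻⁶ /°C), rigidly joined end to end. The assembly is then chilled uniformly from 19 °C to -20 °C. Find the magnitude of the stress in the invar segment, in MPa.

σ ≈ 34.2 MPa (tensile)

Free thermal contraction of the whole bar: Σ αᵢΔT Lᵢ = 1.8×10⁻⁶×39×475 + 10.2×10⁻⁶×39×450 + 26.9×10⁻⁶×39×330 = 0.5586 mm.
The rigid supports impose zero overall length change; the single axial force P common to all segments must satisfy P Σ Lᵢ/(AᵢEᵢ) = δ_free.
Σ Lᵢ/(AᵢEᵢ) = 475/(2025×141×10³) + 450/(2250×102×10³) + 330/(1650×45×10³) = 8.069×10⁻⁶ mm/N.
So P = 0.5586 / 8.069×10⁻⁶ = 69.22 kN, tensile.
σ_{invar} = P / A = 69220 / 2025 = 34.18 MPa.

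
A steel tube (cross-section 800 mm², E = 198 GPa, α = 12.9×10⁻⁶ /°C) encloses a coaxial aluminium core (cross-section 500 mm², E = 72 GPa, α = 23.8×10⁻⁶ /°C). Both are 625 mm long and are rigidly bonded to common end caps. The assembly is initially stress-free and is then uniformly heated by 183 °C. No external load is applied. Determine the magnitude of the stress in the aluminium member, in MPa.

σ ≈ 117 MPa (compressive)

The aluminium has the larger α, so on heating it would change length more than the steel if both were free. The rigid plates force a common final length, so the aluminium is put into compression and the steel into tension, with equal and opposite forces P (no external load).
Compatibility of the two members (thermal + elastic change equal): (α₁ − α₂)ΔT = P·[1/(A₁E₁) + 1/(A₂E₂)].
|α₁ − α₂|·ΔT = 10.9×10⁻⁶ × 183 = 0.001995.
1/(A₁E₁) + 1/(A₂E₂) = 1/(800×198×10³) + 1/(500×72×10³) = 3.409×10⁻⁸ N⁻¹.
So P = 0.001995 / 3.409×10⁻⁸ = 58.51 kN.
σ_{aluminium} = P/A₂ = 58510/500 = 117 MPa, compressive.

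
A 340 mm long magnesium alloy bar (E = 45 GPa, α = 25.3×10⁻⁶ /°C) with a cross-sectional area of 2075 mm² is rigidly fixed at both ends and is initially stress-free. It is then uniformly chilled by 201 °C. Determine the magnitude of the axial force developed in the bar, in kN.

Full restraint means ε = 0, so the stress is σ = EαΔT = 45×10³ × 25.3×10⁻⁶ × 201 = 228.8 MPa.
Axial force P = σA = 228.8 × 2075 = 474800 N = 474.8 kN, tensile.

P ≈ 475 kN (tensile)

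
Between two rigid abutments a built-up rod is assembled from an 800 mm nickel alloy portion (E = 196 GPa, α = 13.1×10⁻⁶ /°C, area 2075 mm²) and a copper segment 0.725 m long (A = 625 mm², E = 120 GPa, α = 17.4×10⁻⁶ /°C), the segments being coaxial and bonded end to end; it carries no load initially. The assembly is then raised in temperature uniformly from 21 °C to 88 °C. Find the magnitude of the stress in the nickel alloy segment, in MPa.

σ ≈ 64.1 MPa (compressive)

If the supports were absent, the total length change would be Σ αᵢΔT Lᵢ = 13.1×10⁻⁶×67×800 + 17.4×10⁻⁶×67×725 = 1.547 mm.
Since the ends are fixed, an axial force P builds up, equal in every segment, with P · Σ Lᵢ/(AᵢEᵢ) = δ_free.
The series flexibility is Σ Lᵢ/(AᵢEᵢ) = 800/(2075×196×10³) + 725/(625×120×10³) = 1.163×10⁻⁵ mm/N.
P = 1.547 / 1.163×10⁻⁵ = 133000 N = 133 kN, compressive.
σ_{nickel alloy} = P / A = 133000 / 2075 = 64.1 MPa.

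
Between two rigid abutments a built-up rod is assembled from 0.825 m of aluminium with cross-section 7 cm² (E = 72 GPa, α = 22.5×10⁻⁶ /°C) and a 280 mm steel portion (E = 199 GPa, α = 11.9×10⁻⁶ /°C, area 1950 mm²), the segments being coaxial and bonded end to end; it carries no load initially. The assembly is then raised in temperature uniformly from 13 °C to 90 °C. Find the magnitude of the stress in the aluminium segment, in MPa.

If the supports were absent, the total length change would be Σ αᵢΔT Lᵢ = 22.5×10⁻⁶×77×825 + 11.9×10⁻⁶×77×280 = 1.686 mm.
Since the ends are fixed, an axial force P builds up, equal in every segment, with P · Σ Lᵢ/(AᵢEᵢ) = δ_free.
The series flexibility is Σ Lᵢ/(AᵢEᵢ) = 825/(700×72×10³) + 280/(1950×199×10³) = 1.709×10⁻⁵ mm/N.
P = 1.686 / 1.709×10⁻⁵ = 98640 N = 98.64 kN, compressive.
σ_{aluminium} = P / A = 98640 / 700 = 140.9 MPa.

σ ≈ 141 MPa (compressive)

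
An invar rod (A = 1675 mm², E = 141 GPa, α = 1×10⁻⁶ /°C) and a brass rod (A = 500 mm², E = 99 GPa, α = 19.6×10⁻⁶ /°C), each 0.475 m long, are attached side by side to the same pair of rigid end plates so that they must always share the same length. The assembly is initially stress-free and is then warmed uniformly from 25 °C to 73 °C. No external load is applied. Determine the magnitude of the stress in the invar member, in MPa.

σ ≈ 21.8 MPa (tensile)

Equilibrium of a rigid end plate with no external load gives equal and opposite internal forces ±P in the two members. Since α_{brass} > α_{invar}, heating drives the brass into compression and the invar into tension.
Setting the final lengths equal and cancelling L: (α₁ − α₂)ΔT = P/(A₁E₁) + P/(A₂E₂).
|α₁ − α₂|·ΔT = 18.6×10⁻⁶ × 48 = 0.0008928.
1/(A₁E₁) + 1/(A₂E₂) = 1/(1675×141×10³) + 1/(500×99×10³) = 2.444×10⁻⁸ N⁻¹.
So P = 0.0008928 / 2.444×10⁻⁸ = 36.54 kN.
σ_{invar} = P/A₁ = 36540/1675 = 21.81 MPa, tensile.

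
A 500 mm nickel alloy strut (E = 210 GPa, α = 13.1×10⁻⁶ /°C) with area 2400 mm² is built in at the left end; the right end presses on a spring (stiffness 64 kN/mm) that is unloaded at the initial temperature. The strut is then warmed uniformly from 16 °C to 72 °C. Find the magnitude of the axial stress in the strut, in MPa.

If the spring were absent the strut would lengthen by αΔT L = 13.1×10⁻⁶ × 56 × 500 = 0.3668 mm.
Let P be the compressive force at the spring. The strut shortens elastically by PL/(AE) and the spring compresses by P/k; together these equal δ_free.
So P = δ_free / [L/(AE) + 1/k] = 0.3668 / [ 500/(2400×210×10³) + 1/(64×10³) ].
P = 0.3668 / 1.662×10⁻⁵ = 22070 N.
σ = P/A = 22070/2400 = 9.197 MPa.

σ ≈ 9.2 MPa (compressive)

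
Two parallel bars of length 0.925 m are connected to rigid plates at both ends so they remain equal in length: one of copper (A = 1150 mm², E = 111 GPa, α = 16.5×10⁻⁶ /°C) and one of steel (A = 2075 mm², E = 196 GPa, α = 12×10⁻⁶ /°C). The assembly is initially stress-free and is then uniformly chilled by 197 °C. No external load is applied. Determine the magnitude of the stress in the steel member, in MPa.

σ ≈ 41.5 MPa (compressive)

Both members must finish at the same length. With the larger α, the copper tends to over-contract; the plates restrain it, putting the copper in tension and the steel in compression. With no external load the two internal forces are equal and opposite, magnitude P.
Compatibility of the two members (thermal + elastic change equal): (α₁ − α₂)ΔT = P·[1/(A₁E₁) + 1/(A₂E₂)].
|α₁ − α₂|·ΔT = 4.5×10⁻⁶ × 197 = 0.0008865.
1/(A₁E₁) + 1/(A₂E₂) = 1/(1150×111×10³) + 1/(2075×196×10³) = 1.029×10⁻⁸ N⁻¹.
So P = 0.0008865 / 1.029×10⁻⁸ = 86.13 kN.
σ_{steel} = P/A₂ = 86130/2075 = 41.51 MPa, compressive.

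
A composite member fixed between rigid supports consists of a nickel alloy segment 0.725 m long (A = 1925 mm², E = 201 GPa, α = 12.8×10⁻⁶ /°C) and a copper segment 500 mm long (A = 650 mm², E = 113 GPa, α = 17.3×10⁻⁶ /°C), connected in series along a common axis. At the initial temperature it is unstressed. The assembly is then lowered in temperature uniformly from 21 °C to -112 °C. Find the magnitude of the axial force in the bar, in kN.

P ≈ 275 kN (tensile)

If the supports were absent, the total length change would be Σ αᵢΔT Lᵢ = 12.8×10⁻⁶×133×725 + 17.3×10⁻⁶×133×500 = 2.385 mm.
Since the ends are fixed, an axial force P builds up, equal in every segment, with P · Σ Lᵢ/(AᵢEᵢ) = δ_free.
The series flexibility is Σ Lᵢ/(AᵢEᵢ) = 725/(1925×201×10³) + 500/(650×113×10³) = 8.681×10⁻⁶ mm/N.
P = 2.385 / 8.681×10⁻⁶ = 274700 N = 274.7 kN, tensile.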